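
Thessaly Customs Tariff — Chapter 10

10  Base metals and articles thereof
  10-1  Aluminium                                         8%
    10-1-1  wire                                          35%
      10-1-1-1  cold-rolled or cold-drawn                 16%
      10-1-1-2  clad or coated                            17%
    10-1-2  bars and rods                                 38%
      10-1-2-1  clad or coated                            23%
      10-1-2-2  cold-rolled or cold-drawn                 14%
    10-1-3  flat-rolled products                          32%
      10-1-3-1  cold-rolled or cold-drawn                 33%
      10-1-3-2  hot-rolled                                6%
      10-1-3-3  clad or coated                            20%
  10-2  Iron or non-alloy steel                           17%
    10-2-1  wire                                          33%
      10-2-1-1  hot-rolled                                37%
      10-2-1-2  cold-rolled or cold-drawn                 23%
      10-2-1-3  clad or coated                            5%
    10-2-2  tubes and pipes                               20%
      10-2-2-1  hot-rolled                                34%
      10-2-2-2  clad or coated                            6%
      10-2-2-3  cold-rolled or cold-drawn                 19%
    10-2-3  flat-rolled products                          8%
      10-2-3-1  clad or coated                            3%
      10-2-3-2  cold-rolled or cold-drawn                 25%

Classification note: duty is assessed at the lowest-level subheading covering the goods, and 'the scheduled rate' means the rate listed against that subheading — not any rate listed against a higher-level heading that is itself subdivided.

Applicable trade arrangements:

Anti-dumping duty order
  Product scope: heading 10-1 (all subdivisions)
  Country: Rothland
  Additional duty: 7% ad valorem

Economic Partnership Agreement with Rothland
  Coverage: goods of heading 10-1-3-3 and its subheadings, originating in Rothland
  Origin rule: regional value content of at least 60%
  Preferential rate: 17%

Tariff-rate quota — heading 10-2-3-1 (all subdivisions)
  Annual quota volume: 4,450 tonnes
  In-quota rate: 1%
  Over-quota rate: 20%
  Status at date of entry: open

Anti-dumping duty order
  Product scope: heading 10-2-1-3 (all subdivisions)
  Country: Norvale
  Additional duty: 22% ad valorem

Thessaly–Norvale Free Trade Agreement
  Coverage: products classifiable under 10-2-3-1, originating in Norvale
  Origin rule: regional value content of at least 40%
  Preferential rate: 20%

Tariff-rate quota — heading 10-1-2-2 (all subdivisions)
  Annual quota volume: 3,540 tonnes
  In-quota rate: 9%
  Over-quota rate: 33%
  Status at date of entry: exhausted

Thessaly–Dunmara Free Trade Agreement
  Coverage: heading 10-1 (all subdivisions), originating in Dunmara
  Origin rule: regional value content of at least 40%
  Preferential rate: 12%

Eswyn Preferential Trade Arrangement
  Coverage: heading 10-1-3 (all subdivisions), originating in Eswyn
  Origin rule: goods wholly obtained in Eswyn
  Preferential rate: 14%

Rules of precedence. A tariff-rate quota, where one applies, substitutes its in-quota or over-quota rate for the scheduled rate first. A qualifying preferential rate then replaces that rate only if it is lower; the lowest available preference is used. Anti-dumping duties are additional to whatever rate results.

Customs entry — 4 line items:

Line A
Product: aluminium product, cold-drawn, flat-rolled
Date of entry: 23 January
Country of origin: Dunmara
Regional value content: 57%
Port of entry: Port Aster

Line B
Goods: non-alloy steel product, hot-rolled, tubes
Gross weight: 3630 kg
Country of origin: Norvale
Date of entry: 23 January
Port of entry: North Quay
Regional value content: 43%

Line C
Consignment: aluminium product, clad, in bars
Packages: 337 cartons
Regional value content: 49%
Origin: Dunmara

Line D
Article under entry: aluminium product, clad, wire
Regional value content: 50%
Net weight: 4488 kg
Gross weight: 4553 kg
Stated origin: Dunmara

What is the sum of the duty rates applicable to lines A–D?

Line A: aluminium → 10-1; flat-rolled → 10-1-3; cold-drawn → 10-1-3-1. Scheduled 33%. Dunmara agreement on 10-1: RVC ≥ 40% → 12% available; preferential 12%. → 12%.
Line B: non-alloy steel → 10-2; tubes → 10-2-2; hot-rolled → 10-2-2-1. Scheduled 34%. Norvale agreement on 10-2-3-1: 10-2-2-1 not covered. → 34%.
Line C: aluminium → 10-1; in bars → 10-1-2; clad → 10-1-2-1. Scheduled 23%. Dunmara agreement on 10-1: RVC ≥ 40% → 12% available; preferential 12%. → 12%.
Line D: aluminium → 10-1; wire → 10-1-1; clad → 10-1-1-2. Scheduled 17%. Dunmara agreement on 10-1: RVC ≥ 40% → 12% available; preferential 12%. → 12%.
Sum: 12% + 34% + 12% + 12% = 70%.

70%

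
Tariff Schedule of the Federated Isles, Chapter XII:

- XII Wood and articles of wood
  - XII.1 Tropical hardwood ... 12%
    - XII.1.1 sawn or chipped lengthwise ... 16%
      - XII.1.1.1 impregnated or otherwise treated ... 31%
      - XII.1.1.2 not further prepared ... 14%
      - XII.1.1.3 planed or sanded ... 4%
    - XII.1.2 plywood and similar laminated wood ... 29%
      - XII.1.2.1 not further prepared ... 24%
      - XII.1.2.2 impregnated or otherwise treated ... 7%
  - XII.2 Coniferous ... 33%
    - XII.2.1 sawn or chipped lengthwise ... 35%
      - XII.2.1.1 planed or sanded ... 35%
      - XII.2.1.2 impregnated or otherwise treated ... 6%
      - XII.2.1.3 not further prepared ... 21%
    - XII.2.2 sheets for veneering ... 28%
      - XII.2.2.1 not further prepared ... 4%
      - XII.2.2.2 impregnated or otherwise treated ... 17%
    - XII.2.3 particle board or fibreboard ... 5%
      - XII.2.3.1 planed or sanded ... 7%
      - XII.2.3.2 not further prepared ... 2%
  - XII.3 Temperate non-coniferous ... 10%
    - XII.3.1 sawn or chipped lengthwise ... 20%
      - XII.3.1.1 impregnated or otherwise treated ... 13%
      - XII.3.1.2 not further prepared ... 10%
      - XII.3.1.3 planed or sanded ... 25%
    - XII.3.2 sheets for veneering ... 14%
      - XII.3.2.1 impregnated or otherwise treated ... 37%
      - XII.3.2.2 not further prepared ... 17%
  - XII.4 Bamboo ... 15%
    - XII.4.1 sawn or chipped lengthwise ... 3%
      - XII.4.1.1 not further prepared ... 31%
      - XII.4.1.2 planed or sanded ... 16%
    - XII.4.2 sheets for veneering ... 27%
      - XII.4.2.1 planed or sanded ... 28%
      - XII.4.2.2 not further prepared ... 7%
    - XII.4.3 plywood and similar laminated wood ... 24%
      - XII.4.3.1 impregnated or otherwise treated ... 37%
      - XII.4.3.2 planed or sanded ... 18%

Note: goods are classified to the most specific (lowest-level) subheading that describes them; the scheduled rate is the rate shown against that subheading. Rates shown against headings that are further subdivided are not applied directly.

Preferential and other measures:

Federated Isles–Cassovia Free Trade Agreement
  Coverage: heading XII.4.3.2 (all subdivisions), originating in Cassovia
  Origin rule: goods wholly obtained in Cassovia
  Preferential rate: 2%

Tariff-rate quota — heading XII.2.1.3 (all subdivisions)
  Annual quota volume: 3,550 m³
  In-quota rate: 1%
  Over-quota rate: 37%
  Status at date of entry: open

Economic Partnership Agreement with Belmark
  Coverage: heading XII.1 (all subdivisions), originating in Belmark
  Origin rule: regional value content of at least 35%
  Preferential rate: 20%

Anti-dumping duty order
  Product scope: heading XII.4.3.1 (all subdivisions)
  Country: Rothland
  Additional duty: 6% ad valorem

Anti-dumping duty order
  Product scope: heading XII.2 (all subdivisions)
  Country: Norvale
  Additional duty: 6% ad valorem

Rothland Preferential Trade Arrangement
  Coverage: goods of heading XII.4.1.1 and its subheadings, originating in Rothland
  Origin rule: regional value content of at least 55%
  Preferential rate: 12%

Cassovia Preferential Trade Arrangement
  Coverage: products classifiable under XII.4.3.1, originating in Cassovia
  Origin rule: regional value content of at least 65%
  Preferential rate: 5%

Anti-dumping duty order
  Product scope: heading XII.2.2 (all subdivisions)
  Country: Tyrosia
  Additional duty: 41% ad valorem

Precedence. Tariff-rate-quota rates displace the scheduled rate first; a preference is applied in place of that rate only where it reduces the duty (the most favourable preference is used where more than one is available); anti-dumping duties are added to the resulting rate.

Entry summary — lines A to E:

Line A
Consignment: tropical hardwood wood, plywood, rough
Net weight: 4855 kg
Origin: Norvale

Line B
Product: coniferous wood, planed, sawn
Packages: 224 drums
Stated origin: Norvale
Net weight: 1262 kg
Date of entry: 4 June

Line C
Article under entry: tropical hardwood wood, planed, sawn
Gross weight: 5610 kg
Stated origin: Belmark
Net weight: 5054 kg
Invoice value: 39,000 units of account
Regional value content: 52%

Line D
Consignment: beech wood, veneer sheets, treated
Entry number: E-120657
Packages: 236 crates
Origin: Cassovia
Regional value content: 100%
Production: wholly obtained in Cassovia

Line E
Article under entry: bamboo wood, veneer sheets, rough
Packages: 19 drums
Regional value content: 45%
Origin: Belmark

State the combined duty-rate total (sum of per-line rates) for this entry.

Line A: tropical hardwood → XII.1; plywood → XII.1.2; rough → XII.1.2.1. Scheduled 24%. No special measure applies. → 24%.
Line B: coniferous → XII.2; sawn → XII.2.1; planed → XII.2.1.1. Scheduled 35%. anti-dumping (Norvale, XII.2): +6%; total 35% + 6% = 41%. → 41%.
Line C: tropical hardwood → XII.1; sawn → XII.1.1; planed → XII.1.1.3. Scheduled 4%. Belmark agreement on XII.1: RVC ≥ 35% → 20% available; preference 20% not lower than 4% → no reduction. → 4%.
Line D: beech → XII.3; veneer sheets → XII.3.2; treated → XII.3.2.1. Scheduled 37%. Cassovia agreement on XII.4.3.2: XII.3.2.1 not covered; Cassovia agreement on XII.4.3.1: XII.3.2.1 not covered. → 37%.
Line E: bamboo → XII.4; veneer sheets → XII.4.2; rough → XII.4.2.2. Scheduled 7%. Belmark agreement on XII.1: XII.4.2.2 not covered. → 7%.
Sum: 24% + 41% + 4% + 37% + 7% = 113%.

113%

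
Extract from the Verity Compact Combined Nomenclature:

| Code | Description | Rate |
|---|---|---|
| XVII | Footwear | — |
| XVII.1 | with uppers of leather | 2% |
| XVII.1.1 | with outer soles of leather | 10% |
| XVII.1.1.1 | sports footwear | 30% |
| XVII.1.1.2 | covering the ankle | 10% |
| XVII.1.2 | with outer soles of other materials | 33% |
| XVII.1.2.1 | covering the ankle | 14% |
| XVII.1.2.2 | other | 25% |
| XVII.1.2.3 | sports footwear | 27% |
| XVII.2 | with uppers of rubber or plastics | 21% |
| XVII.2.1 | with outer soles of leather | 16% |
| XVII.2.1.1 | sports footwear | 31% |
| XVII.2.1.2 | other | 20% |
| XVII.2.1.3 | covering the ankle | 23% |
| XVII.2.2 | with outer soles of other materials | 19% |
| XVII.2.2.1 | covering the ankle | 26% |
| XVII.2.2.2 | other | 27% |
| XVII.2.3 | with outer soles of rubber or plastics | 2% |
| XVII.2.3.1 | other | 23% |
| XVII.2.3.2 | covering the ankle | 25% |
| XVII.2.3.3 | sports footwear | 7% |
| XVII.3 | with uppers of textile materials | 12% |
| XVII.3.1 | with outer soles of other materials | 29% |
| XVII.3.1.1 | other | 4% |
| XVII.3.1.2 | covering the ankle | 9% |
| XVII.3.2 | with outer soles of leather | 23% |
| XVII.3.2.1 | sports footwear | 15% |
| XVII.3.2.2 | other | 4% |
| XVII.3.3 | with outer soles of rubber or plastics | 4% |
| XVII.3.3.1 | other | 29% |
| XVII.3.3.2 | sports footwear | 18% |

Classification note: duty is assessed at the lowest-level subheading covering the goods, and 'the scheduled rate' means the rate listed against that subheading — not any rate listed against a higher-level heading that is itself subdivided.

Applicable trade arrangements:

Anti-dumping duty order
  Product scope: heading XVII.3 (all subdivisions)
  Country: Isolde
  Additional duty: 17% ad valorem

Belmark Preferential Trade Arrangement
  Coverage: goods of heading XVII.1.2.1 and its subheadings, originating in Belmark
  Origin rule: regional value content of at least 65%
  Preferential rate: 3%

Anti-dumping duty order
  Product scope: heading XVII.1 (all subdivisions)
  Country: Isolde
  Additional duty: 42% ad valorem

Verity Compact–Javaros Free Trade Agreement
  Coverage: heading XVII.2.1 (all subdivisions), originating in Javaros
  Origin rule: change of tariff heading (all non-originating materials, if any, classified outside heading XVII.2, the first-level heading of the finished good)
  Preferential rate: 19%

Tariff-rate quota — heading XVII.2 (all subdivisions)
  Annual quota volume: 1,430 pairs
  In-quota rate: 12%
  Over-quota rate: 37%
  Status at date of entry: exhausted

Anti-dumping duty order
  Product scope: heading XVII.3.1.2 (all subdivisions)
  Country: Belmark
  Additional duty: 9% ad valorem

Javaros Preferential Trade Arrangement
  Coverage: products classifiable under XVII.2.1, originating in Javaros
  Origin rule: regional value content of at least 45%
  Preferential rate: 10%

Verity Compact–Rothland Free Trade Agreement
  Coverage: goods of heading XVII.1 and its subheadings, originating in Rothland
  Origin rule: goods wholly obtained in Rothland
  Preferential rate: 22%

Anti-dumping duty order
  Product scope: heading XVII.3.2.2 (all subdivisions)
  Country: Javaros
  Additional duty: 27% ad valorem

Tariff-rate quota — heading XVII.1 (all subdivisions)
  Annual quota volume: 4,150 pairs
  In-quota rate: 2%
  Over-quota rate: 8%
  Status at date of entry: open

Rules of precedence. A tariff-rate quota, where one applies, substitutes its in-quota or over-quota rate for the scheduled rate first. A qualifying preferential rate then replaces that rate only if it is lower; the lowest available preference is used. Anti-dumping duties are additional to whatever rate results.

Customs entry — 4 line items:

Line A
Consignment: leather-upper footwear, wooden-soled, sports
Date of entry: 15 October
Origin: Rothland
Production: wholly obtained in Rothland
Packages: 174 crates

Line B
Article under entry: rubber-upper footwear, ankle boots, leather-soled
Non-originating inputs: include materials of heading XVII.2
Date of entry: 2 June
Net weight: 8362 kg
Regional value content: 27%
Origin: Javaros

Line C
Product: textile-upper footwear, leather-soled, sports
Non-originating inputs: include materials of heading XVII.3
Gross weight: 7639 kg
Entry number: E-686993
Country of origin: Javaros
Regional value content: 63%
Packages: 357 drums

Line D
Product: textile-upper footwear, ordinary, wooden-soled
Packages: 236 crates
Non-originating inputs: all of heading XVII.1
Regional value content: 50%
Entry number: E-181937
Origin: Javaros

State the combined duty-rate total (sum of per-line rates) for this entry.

58%

Line A: leather-upper → XVII.1; wooden-soled → XVII.1.2; sports → XVII.1.2.3. Scheduled 27%. quota on XVII.1 open → in-quota 2%; Rothland agreement on XVII.1: wholly obtained → 22% available; preference 22% not lower than 2% → no reduction. → 2%.
Line B: rubber-upper → XVII.2; leather-soled → XVII.2.1; ankle boots → XVII.2.1.3. Scheduled 23%. quota on XVII.2 exhausted → over-quota 37%; Javaros agreement on XVII.2.1: CTH not met; Javaros agreement on XVII.2.1: RVC < 45%. → 37%.
Line C: textile-upper → XVII.3; leather-soled → XVII.3.2; sports → XVII.3.2.1. Scheduled 15%. Javaros agreement on XVII.2.1: XVII.3.2.1 not covered; Javaros agreement on XVII.2.1: XVII.3.2.1 not covered. → 15%.
Line D: textile-upper → XVII.3; wooden-soled → XVII.3.1; ordinary → XVII.3.1.1. Scheduled 4%. Javaros agreement on XVII.2.1: XVII.3.1.1 not covered; Javaros agreement on XVII.2.1: XVII.3.1.1 not covered. → 4%.
Sum: 2% + 37% + 15% + 4% = 58%.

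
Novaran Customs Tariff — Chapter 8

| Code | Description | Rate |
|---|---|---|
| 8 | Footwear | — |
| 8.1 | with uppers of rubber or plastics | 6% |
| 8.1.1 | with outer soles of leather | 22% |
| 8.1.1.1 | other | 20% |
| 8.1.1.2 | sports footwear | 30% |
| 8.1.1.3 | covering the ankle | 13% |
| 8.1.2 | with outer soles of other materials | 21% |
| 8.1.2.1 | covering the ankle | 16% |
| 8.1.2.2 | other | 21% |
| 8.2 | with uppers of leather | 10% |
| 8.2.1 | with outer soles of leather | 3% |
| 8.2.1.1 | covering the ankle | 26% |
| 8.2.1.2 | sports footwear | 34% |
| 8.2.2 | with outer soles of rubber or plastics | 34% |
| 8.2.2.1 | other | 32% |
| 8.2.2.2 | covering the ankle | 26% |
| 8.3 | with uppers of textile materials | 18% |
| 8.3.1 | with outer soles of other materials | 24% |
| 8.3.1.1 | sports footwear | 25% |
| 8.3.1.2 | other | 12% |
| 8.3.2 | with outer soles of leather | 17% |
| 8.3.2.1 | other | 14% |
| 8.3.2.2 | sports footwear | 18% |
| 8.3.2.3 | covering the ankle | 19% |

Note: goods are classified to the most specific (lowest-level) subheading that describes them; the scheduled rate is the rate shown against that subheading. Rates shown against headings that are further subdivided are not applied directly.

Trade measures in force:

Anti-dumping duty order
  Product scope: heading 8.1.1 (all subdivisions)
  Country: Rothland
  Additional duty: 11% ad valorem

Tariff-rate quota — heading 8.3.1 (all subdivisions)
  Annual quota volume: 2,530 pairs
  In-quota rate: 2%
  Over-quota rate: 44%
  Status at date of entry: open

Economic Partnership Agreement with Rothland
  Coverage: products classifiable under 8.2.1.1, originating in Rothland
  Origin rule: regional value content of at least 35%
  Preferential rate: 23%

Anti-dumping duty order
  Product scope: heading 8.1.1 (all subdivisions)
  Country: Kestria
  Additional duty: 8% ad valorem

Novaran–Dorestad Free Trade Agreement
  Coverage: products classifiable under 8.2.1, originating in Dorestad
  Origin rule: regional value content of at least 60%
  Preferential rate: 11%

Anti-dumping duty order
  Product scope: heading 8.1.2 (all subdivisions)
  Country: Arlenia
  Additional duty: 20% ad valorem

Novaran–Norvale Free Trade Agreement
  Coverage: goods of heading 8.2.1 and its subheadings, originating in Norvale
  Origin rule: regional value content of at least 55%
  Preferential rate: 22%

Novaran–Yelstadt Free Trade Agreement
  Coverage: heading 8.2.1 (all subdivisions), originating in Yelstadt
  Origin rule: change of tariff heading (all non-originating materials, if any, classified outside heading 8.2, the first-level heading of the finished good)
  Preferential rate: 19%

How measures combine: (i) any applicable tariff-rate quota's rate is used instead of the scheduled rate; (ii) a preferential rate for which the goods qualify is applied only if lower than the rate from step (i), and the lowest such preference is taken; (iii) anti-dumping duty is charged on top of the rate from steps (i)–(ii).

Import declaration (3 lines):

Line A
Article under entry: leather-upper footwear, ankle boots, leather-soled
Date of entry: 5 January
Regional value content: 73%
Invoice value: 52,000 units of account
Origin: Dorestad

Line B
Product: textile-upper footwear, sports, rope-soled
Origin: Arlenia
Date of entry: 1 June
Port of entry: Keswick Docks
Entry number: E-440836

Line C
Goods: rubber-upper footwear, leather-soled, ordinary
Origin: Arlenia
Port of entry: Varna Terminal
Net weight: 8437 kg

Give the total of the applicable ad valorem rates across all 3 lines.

33%

Line A: leather-upper → 8.2; leather-soled → 8.2.1; ankle boots → 8.2.1.1. Scheduled 26%. Dorestad agreement on 8.2.1: RVC ≥ 60% → 11% available; preferential 11%. → 11%.
Line B: textile-upper → 8.3; rope-soled → 8.3.1; sports → 8.3.1.1. Scheduled 25%. quota on 8.3.1 open → in-quota 2%. → 2%.
Line C: rubber-upper → 8.1; leather-soled → 8.1.1; ordinary → 8.1.1.1. Scheduled 20%. No special measure applies. → 20%.
Sum: 11% + 2% + 20% = 33%.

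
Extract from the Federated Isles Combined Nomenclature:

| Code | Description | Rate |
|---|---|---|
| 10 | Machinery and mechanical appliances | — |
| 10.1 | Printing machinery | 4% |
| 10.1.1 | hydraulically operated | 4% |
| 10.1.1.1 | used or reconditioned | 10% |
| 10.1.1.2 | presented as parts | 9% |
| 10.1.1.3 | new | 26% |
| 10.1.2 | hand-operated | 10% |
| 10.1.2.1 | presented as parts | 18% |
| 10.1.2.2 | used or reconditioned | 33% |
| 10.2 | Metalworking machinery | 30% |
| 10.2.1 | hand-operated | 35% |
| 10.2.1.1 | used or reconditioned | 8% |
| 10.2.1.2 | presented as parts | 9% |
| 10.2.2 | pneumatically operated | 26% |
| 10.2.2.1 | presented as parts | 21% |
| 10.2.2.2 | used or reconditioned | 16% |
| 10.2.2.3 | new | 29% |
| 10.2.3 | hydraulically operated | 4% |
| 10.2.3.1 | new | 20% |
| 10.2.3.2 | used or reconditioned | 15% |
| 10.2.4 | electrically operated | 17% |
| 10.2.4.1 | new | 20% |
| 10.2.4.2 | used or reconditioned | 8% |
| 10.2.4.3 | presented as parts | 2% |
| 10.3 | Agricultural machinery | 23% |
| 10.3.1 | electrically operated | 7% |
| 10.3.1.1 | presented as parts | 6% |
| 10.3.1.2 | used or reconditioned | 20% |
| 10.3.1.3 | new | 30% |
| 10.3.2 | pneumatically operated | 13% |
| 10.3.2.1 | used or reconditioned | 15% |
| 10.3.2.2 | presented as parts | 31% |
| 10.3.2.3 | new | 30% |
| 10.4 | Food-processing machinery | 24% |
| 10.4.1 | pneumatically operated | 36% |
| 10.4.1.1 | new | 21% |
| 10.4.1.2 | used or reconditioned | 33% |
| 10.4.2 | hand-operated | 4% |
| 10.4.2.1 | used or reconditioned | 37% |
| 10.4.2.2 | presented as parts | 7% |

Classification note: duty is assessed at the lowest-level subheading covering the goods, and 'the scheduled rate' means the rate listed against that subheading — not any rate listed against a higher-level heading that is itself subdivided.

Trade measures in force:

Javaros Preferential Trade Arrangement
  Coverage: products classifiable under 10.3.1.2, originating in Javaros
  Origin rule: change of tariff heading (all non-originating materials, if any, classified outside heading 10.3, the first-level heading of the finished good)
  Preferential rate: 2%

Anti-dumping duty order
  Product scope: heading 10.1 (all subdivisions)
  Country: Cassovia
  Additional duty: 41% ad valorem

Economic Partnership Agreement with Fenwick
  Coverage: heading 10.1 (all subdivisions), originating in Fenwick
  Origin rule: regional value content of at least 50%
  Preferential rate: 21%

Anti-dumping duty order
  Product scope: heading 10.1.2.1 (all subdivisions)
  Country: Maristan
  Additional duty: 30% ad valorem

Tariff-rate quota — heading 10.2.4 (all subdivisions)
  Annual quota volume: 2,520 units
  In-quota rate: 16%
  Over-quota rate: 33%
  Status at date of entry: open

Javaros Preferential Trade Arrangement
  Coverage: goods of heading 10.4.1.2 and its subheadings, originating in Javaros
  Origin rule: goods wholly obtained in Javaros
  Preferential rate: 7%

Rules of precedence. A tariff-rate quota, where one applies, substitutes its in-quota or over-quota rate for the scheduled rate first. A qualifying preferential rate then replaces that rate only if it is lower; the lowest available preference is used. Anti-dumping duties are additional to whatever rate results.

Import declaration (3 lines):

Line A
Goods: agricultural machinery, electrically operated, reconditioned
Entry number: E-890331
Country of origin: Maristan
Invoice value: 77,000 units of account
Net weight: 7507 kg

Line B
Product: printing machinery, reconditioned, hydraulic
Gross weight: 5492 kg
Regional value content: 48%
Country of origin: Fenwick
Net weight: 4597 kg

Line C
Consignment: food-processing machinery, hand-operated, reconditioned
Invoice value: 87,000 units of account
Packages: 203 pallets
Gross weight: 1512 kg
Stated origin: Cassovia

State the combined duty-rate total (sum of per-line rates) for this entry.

67%

Line A: agricultural → 10.3; electrically operated → 10.3.1; reconditioned → 10.3.1.2. Scheduled 20%. No special measure applies. → 20%.
Line B: printing → 10.1; hydraulic → 10.1.1; reconditioned → 10.1.1.1. Scheduled 10%. Fenwick agreement on 10.1: RVC < 50%. → 10%.
Line C: food-processing → 10.4; hand-operated → 10.4.2; reconditioned → 10.4.2.1. Scheduled 37%. No special measure applies. → 37%.
Sum: 20% + 10% + 37% = 67%.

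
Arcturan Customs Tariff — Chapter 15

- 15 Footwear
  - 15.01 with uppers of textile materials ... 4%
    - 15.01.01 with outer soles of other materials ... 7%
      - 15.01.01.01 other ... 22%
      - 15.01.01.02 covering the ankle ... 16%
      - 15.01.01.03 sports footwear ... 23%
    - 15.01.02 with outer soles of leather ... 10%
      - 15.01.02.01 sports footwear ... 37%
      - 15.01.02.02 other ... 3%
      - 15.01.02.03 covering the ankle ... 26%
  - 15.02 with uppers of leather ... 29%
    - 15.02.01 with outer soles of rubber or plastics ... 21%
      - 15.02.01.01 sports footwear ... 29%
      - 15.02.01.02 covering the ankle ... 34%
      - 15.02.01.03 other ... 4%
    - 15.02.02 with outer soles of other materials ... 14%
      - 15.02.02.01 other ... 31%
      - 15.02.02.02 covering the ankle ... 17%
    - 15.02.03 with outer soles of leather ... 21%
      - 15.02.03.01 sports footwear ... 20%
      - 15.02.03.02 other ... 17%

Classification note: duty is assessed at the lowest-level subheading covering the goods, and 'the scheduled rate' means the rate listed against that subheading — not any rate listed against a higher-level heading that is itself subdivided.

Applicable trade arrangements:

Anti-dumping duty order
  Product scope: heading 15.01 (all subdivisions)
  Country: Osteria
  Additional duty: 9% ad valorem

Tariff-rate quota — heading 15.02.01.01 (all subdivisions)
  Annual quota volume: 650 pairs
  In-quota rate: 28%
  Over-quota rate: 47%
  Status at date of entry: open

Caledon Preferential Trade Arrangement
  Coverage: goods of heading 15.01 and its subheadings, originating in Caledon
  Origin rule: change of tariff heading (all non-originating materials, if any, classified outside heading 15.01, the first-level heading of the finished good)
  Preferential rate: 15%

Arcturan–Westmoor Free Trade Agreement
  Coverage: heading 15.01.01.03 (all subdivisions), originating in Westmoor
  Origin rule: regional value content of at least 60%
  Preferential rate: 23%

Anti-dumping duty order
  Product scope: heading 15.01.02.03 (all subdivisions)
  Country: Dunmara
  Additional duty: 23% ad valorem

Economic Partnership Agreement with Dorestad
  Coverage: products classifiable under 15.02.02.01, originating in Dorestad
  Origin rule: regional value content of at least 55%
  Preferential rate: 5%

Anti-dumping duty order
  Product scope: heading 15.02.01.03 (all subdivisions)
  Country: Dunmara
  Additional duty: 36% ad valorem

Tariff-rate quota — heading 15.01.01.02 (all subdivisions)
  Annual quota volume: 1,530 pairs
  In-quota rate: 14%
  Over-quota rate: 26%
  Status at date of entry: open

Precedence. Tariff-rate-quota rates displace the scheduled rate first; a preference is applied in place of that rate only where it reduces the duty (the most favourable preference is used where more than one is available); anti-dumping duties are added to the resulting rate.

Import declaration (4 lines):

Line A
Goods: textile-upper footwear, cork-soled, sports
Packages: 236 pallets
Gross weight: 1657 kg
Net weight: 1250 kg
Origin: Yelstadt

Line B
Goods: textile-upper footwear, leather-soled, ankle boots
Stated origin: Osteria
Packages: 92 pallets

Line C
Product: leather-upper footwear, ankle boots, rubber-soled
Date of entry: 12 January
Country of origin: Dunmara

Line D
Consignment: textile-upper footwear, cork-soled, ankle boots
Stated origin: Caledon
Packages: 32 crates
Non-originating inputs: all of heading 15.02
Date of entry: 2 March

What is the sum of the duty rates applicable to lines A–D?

106%

Line A: textile-upper → 15.01; cork-soled → 15.01.01; sports → 15.01.01.03. Scheduled 23%. No special measure applies. → 23%.
Line B: textile-upper → 15.01; leather-soled → 15.01.02; ankle boots → 15.01.02.03. Scheduled 26%. anti-dumping (Osteria, 15.01): +9%; total 26% + 9% = 35%. → 35%.
Line C: leather-upper → 15.02; rubber-soled → 15.02.01; ankle boots → 15.02.01.02. Scheduled 34%. No special measure applies. → 34%.
Line D: textile-upper → 15.01; cork-soled → 15.01.01; ankle boots → 15.01.01.02. Scheduled 16%. quota on 15.01.01.02 open → in-quota 14%; Caledon agreement on 15.01: CTH met → 15% available; preference 15% not lower than 14% → no reduction. → 14%.
Sum: 23% + 35% + 34% + 14% = 106%.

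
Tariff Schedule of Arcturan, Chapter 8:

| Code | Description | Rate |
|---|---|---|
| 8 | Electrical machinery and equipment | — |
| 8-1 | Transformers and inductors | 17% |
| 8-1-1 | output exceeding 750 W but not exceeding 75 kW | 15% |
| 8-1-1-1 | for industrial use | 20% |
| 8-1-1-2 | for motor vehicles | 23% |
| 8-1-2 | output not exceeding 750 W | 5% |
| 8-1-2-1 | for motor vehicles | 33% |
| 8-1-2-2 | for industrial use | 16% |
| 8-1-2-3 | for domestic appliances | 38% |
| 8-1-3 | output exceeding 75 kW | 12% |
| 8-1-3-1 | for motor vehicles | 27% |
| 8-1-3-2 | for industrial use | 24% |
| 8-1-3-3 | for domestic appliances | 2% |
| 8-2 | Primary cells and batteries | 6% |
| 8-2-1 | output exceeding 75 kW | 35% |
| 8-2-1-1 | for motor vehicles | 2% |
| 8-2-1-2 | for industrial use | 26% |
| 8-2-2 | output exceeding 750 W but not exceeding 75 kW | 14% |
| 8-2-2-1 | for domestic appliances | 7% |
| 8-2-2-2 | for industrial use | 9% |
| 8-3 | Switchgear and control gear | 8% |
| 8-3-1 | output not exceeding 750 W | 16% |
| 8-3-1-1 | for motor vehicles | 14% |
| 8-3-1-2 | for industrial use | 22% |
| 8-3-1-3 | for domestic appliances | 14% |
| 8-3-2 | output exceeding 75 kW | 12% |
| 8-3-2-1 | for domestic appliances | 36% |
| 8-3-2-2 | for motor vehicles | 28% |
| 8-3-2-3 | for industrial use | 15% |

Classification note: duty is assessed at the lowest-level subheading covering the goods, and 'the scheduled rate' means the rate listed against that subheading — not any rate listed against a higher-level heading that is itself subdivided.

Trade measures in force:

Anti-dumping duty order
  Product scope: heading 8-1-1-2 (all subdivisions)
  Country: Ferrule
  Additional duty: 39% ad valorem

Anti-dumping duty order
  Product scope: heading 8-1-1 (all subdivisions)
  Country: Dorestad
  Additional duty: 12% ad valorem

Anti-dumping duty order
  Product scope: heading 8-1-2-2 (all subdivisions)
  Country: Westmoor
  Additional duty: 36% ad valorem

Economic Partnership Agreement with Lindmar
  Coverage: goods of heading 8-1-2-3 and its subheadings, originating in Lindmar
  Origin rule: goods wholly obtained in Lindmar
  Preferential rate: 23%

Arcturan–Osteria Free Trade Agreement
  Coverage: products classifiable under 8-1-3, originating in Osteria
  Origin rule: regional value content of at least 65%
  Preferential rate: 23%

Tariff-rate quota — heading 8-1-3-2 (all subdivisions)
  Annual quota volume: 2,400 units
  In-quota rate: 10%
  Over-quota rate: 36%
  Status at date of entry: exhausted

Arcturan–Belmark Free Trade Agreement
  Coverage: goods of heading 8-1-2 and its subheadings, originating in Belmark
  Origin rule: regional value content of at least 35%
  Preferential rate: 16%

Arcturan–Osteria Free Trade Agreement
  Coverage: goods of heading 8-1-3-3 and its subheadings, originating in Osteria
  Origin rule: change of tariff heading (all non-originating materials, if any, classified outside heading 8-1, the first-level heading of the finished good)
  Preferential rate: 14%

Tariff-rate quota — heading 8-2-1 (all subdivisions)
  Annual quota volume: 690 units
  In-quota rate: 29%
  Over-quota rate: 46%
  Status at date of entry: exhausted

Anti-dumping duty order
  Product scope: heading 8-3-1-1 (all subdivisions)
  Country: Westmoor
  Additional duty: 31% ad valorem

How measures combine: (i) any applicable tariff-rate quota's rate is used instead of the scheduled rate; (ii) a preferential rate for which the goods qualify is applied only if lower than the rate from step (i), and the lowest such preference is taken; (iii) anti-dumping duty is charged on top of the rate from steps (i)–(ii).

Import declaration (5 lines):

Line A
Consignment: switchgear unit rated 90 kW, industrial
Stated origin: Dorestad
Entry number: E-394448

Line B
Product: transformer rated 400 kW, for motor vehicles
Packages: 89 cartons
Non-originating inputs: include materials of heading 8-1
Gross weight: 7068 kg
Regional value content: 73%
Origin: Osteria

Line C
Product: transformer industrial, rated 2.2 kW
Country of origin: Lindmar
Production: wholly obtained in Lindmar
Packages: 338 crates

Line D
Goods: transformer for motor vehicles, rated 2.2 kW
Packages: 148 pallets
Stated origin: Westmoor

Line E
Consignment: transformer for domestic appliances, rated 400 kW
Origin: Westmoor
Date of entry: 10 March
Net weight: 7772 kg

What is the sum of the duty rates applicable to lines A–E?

83%

Line A: switchgear unit → 8-3; rated 90 kW → 8-3-2; industrial → 8-3-2-3. Scheduled 15%. No special measure applies. → 15%.
Line B: transformer → 8-1; rated 400 kW → 8-1-3; for motor vehicles → 8-1-3-1. Scheduled 27%. Osteria agreement on 8-1-3: RVC ≥ 65% → 23% available; Osteria agreement on 8-1-3-3: 8-1-3-1 not covered; preferential 23%. → 23%.
Line C: transformer → 8-1; rated 2.2 kW → 8-1-1; industrial → 8-1-1-1. Scheduled 20%. Lindmar agreement on 8-1-2-3: 8-1-1-1 not covered. → 20%.
Line D: transformer → 8-1; rated 2.2 kW → 8-1-1; for motor vehicles → 8-1-1-2. Scheduled 23%. No special measure applies. → 23%.
Line E: transformer → 8-1; rated 400 kW → 8-1-3; for domestic appliances → 8-1-3-3. Scheduled 2%. No special measure applies. → 2%.
Sum: 15% + 23% + 20% + 23% + 2% = 83%.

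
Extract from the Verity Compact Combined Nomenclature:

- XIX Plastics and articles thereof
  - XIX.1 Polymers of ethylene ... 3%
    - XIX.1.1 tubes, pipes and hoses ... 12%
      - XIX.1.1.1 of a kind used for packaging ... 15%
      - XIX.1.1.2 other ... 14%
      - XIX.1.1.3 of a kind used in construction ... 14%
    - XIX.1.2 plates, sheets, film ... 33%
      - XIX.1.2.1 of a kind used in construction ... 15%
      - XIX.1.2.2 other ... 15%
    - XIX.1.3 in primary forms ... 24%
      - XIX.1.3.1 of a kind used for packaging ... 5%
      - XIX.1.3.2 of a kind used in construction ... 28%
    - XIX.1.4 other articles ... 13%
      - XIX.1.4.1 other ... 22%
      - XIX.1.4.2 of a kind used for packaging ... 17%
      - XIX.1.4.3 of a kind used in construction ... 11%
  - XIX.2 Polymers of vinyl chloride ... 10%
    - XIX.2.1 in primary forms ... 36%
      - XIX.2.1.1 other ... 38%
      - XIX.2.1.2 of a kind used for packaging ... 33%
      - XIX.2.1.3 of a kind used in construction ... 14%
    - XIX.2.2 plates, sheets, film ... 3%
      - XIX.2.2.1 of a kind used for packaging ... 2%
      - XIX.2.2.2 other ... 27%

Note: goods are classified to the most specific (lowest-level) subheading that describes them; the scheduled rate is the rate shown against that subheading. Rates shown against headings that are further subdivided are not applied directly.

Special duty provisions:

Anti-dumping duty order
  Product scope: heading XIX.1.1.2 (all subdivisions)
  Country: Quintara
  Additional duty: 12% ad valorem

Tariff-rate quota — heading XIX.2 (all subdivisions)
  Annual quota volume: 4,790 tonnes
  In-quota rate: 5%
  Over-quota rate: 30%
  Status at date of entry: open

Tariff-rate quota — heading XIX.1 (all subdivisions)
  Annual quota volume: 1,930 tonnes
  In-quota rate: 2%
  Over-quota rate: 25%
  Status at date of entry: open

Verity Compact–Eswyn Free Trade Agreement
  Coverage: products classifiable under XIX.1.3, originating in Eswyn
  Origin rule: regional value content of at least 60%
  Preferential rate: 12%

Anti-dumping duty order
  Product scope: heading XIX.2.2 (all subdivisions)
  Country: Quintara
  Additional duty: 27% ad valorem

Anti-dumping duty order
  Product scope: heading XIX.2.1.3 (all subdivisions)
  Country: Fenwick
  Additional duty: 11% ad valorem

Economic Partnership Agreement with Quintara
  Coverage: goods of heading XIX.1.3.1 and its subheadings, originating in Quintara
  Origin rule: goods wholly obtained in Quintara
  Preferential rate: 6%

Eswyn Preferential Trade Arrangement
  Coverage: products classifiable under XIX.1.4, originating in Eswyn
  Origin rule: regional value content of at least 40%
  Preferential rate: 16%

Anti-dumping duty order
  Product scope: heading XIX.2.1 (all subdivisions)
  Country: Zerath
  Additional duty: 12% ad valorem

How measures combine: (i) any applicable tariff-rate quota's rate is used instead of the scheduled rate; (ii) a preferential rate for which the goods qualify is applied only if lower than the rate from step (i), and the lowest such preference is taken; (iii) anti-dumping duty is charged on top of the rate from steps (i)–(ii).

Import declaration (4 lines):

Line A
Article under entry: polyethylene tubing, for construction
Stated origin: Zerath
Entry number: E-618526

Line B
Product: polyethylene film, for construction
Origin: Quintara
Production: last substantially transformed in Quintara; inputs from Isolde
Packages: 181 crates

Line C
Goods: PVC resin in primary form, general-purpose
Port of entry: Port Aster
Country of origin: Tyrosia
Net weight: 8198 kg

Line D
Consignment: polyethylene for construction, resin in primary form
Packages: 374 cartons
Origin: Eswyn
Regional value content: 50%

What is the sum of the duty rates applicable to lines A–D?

11%

Line A: polyethylene → XIX.1; tubing → XIX.1.1; for construction → XIX.1.1.3. Scheduled 14%. quota on XIX.1 open → in-quota 2%. → 2%.
Line B: polyethylene → XIX.1; film → XIX.1.2; for construction → XIX.1.2.1. Scheduled 15%. quota on XIX.1 open → in-quota 2%; Quintara agreement on XIX.1.3.1: XIX.1.2.1 not covered. → 2%.
Line C: PVC → XIX.2; resin in primary form → XIX.2.1; general-purpose → XIX.2.1.1. Scheduled 38%. quota on XIX.2 open → in-quota 5%. → 5%.
Line D: polyethylene → XIX.1; resin in primary form → XIX.1.3; for construction → XIX.1.3.2. Scheduled 28%. quota on XIX.1 open → in-quota 2%; Eswyn agreement on XIX.1.3: RVC < 60%; Eswyn agreement on XIX.1.4: XIX.1.3.2 not covered. → 2%.
Sum: 2% + 2% + 5% + 2% = 11%.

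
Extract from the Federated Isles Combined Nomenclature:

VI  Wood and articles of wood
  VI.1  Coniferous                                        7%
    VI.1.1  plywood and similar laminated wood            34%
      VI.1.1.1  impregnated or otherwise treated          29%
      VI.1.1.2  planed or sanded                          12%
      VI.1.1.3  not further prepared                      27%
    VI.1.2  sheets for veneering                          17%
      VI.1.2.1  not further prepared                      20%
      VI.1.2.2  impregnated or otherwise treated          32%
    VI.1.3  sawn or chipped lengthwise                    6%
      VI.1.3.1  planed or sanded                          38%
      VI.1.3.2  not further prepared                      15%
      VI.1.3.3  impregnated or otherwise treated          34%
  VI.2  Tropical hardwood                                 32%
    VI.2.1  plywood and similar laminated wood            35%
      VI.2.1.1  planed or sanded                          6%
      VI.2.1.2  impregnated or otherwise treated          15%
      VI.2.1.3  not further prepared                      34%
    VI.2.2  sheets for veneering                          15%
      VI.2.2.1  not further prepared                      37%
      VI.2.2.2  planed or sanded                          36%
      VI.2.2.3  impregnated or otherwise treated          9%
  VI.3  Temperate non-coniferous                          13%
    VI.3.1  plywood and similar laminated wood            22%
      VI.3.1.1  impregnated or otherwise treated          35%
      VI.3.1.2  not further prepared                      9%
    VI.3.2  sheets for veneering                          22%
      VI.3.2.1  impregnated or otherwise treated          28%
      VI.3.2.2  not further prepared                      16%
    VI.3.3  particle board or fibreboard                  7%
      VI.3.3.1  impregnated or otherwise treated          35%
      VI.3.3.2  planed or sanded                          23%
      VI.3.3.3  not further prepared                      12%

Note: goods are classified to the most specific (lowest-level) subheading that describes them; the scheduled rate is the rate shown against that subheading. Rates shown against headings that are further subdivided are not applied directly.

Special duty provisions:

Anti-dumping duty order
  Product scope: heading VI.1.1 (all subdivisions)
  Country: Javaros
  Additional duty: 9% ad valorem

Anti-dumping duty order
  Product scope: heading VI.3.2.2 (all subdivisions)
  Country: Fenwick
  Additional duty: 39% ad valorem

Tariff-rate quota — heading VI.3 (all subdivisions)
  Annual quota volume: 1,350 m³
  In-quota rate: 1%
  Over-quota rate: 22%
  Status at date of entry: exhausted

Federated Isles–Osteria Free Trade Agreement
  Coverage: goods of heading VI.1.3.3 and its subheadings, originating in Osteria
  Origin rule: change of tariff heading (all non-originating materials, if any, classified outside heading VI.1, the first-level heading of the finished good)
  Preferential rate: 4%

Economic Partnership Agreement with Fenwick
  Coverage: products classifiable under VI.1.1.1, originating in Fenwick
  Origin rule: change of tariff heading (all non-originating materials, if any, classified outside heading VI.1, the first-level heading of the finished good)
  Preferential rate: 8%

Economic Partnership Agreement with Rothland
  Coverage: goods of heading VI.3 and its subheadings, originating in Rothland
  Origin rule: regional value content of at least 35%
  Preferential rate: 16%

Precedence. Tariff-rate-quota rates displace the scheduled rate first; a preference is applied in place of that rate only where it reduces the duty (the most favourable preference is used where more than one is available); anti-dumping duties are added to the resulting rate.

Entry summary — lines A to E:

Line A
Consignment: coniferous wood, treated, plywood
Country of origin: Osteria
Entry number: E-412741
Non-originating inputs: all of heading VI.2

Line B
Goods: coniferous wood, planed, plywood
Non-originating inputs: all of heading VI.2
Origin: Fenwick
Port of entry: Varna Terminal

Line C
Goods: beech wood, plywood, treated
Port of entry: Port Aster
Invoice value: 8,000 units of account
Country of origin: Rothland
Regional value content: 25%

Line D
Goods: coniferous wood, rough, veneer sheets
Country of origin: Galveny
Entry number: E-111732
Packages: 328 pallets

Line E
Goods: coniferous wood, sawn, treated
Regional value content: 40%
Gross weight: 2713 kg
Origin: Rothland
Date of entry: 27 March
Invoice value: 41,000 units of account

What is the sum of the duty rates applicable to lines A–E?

117%

Line A: coniferous → VI.1; plywood → VI.1.1; treated → VI.1.1.1. Scheduled 29%. Osteria agreement on VI.1.3.3: VI.1.1.1 not covered. → 29%.
Line B: coniferous → VI.1; plywood → VI.1.1; planed → VI.1.1.2. Scheduled 12%. Fenwick agreement on VI.1.1.1: VI.1.1.2 not covered. → 12%.
Line C: beech → VI.3; plywood → VI.3.1; treated → VI.3.1.1. Scheduled 35%. quota on VI.3 exhausted → over-quota 22%; Rothland agreement on VI.3: RVC < 35%. → 22%.
Line D: coniferous → VI.1; veneer sheets → VI.1.2; rough → VI.1.2.1. Scheduled 20%. No special measure applies. → 20%.
Line E: coniferous → VI.1; sawn → VI.1.3; treated → VI.1.3.3. Scheduled 34%. Rothland agreement on VI.3: VI.1.3.3 not covered. → 34%.
Sum: 29% + 12% + 22% + 20% + 34% = 117%.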